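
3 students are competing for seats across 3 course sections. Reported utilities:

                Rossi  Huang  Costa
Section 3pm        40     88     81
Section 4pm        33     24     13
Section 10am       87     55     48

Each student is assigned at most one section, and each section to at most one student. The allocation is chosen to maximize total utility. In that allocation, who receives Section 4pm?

This is a one-to-one assignment (maximum-weight bipartite matching).
Optimal: Rossi→Section 10am (87 points), Huang→Section 4pm (24 points), Costa→Section 3pm (81 points) — total 87+24+81 = 192 points.
Row-greedy (each student in turn takes its best remaining section) gives 188 points, worse by 4.
Huang's own top section is Section 3pm (88 points), but forcing Huang→Section 3pm and reassigning the rest optimally gives only 188 points — worse by 4.

Huang receives Section 4pm.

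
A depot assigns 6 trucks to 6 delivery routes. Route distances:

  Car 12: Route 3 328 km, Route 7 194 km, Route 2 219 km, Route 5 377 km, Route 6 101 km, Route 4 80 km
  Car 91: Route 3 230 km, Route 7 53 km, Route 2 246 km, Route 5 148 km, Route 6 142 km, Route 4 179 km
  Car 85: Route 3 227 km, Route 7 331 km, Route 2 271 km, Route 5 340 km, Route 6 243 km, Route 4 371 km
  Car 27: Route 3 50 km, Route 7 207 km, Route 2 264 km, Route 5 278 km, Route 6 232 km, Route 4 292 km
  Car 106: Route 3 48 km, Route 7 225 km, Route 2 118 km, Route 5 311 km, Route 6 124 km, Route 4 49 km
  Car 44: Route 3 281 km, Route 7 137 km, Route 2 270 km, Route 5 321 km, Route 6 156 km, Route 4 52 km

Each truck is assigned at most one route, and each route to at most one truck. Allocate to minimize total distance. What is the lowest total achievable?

Optimal: Car 12→Route 6 (101 km), Car 91→Route 7 (53 km), Car 85→Route 5 (340 km), Car 27→Route 3 (50 km), Car 106→Route 2 (118 km), Car 44→Route 4 (52 km) — total 101+53+340+50+118+52 = 714 km.
Row-greedy (each truck in turn takes its cheapest remaining route) gives 1031 km, worse by 317.

Minimum total: 714 km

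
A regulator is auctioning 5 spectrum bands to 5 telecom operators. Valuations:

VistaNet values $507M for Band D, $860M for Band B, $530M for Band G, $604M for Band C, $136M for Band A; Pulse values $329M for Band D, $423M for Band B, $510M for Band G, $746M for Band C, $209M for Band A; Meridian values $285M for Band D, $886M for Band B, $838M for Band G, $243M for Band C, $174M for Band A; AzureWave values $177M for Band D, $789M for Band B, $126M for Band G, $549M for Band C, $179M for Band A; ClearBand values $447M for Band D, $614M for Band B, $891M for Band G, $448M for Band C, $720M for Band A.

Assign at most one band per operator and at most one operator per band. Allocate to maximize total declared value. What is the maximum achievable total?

Max total: $3600M

Optimal: VistaNet→Band D ($507M), Pulse→Band C ($746M), Meridian→Band G ($838M), AzureWave→Band B ($789M), ClearBand→Band A ($720M) — total 507+746+838+789+720 = $3600M.
Max-entry greedy (repeatedly take the single best remaining cell) gives $3209M, worse by 391.
Every other assignment is strictly worse.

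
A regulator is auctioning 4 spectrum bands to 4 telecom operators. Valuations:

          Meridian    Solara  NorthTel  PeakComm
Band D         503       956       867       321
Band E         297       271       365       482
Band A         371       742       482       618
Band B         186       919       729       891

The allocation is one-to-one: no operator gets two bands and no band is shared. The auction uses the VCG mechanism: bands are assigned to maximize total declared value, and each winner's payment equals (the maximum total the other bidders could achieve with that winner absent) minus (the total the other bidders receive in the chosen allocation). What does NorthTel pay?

Efficient allocation: Meridian→Band E ($297M), Solara→Band A ($742M), NorthTel→Band D ($867M), PeakComm→Band B ($891M); total welfare W = $2797M.
NorthTel receives Band D at value $867M, so the others get W − 867 = $1930M.
Without NorthTel: best allocation of the remaining 3 bidders over all 4 bands is Meridian→Band A ($371M), Solara→Band D ($956M), PeakComm→Band B ($891M), total $2218M.
VCG payment = (others' best without NorthTel) − (others' welfare with NorthTel) = 2218 − 1930 = $288M.

NorthTel pays $288M.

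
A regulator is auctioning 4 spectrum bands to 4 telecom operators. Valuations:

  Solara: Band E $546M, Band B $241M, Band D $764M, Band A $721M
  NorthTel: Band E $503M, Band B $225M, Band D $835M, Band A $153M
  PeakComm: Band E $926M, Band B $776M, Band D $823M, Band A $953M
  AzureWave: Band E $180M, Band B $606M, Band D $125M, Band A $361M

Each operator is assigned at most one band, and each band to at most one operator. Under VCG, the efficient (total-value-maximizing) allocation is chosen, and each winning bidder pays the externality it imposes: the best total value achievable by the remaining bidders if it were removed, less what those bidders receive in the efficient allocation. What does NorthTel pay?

NorthTel pays $70M.

Efficient allocation: Solara→Band A ($721M), NorthTel→Band D ($835M), PeakComm→Band E ($926M), AzureWave→Band B ($606M); total welfare W = $3088M.
NorthTel receives Band D at value $835M, so the others get W − 835 = $2253M.
Without NorthTel: best allocation of the remaining 3 bidders over all 4 bands is Solara→Band D ($764M), PeakComm→Band A ($953M), AzureWave→Band B ($606M), total $2323M.
VCG payment = (others' best without NorthTel) − (others' welfare with NorthTel) = 2323 − 2253 = $70M.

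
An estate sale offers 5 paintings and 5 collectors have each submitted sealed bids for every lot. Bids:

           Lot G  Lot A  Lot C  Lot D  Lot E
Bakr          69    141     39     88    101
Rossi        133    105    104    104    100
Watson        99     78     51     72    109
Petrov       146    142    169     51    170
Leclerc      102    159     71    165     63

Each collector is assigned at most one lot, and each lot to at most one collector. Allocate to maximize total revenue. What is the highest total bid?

Max total: $717

Optimal: Bakr→Lot A ($141), Rossi→Lot G ($133), Watson→Lot E ($109), Petrov→Lot C ($169), Leclerc→Lot D ($165) — total 141+133+109+169+165 = $717.
Next-best assignment: Bakr→Lot A, Rossi→Lot C, Watson→Lot G, Petrov→Lot E, Leclerc→Lot D = $679.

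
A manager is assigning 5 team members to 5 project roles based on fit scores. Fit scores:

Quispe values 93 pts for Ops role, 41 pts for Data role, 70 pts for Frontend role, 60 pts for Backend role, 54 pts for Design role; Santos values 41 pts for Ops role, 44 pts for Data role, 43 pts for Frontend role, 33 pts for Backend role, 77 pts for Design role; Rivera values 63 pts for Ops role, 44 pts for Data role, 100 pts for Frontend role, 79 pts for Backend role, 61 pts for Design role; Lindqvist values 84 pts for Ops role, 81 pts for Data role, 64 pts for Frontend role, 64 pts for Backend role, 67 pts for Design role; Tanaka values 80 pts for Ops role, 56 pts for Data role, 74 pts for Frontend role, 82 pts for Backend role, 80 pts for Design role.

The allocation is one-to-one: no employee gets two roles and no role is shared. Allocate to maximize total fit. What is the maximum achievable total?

Maximum total: 433 pts

Treat this as an assignment problem: match each employee to one role.
Optimal: Quispe→Ops role (93 pts), Santos→Design role (77 pts), Rivera→Frontend role (100 pts), Lindqvist→Data role (81 pts), Tanaka→Backend role (82 pts) — total 93+77+100+81+82 = 433 pts.
Next-best assignment: Quispe→Ops role, Santos→Design role, Rivera→Backend role, Lindqvist→Data role, Tanaka→Frontend role = 404 pts.
Swapping Santos↔Lindqvist (Santos→Data role 44 pts, Lindqvist→Design role 67 pts) loses 47.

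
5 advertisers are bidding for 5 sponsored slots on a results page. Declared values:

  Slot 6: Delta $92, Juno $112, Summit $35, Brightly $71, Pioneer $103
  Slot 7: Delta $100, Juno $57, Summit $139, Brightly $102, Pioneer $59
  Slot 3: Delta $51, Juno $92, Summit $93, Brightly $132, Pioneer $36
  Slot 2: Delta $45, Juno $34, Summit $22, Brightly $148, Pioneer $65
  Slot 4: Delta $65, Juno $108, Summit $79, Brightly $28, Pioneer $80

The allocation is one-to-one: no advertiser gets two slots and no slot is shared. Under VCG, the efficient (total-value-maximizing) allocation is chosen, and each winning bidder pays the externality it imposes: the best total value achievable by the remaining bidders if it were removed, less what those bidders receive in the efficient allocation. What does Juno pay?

Efficient allocation: Delta→Slot 7 ($100), Juno→Slot 4 ($108), Summit→Slot 3 ($93), Brightly→Slot 2 ($148), Pioneer→Slot 6 ($103); total welfare W = $552.
Juno receives Slot 4 at value $108, so the others get W − 108 = $444.
Without Juno: best allocation of the remaining 4 bidders over all 5 slots is Delta→Slot 6 ($92), Summit→Slot 7 ($139), Brightly→Slot 2 ($148), Pioneer→Slot 4 ($80), total $459.
VCG payment = (others' best without Juno) − (others' welfare with Juno) = 459 − 444 = $15.

Juno pays $15.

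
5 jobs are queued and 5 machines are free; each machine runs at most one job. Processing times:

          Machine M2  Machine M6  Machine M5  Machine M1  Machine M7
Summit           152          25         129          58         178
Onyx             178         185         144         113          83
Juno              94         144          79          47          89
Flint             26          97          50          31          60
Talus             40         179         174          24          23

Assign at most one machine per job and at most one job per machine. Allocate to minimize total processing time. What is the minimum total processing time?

This is the linear assignment problem.
Optimal: Summit→Machine M6 (25 min), Onyx→Machine M7 (83 min), Juno→Machine M5 (79 min), Flint→Machine M2 (26 min), Talus→Machine M1 (24 min) — total 25+83+79+26+24 = 237 min.
Min-entry greedy (repeatedly take the single cheapest remaining cell) gives 265 min, worse by 28.

Min total: 237 min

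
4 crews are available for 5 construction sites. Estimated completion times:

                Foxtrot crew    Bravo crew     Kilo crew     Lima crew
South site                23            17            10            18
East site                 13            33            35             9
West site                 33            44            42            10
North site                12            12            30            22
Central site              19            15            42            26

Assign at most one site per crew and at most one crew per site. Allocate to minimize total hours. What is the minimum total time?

This is a one-to-one assignment (minimum-cost bipartite matching).
Optimal: Foxtrot crew→East site (13 hours), Bravo crew→North site (12 hours), Kilo crew→South site (10 hours), Lima crew→West site (10 hours) — total 13+12+10+10 = 45 hours.
Min-entry greedy (repeatedly take the single cheapest remaining cell) gives 46 hours, worse by 1.
Next-best assignment: Foxtrot crew→North site, Bravo crew→Central site, Kilo crew→South site, Lima crew→East site = 46 hours.
Every other assignment is strictly worse.

Minimum total: 45 hours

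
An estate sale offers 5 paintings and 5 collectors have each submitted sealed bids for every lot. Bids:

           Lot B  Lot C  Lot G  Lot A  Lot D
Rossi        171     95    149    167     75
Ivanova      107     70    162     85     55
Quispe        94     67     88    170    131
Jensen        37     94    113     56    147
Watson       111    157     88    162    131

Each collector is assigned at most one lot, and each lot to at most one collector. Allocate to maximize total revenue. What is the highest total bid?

Maximum total: $807

Optimal: Rossi→Lot B ($171), Ivanova→Lot G ($162), Quispe→Lot A ($170), Jensen→Lot D ($147), Watson→Lot C ($157) — total 171+162+170+147+157 = $807.
Next-best assignment: Rossi→Lot G, Ivanova→Lot B, Quispe→Lot A, Jensen→Lot D, Watson→Lot C = $730.
Checked against all permutations: $807 is optimal.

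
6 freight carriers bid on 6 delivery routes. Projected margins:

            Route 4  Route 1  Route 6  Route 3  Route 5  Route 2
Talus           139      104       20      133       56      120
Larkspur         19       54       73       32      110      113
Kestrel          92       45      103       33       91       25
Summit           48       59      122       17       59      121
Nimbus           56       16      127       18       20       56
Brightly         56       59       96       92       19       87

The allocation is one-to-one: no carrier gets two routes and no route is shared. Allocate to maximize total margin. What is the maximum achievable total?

Optimal: Talus→Route 1 ($104k), Larkspur→Route 5 ($110k), Kestrel→Route 4 ($92k), Summit→Route 2 ($121k), Nimbus→Route 6 ($127k), Brightly→Route 3 ($92k) — total 104+110+92+121+127+92 = $646k.
Swapping Nimbus↔Summit (Nimbus→Route 2 $56k, Summit→Route 6 $122k) loses 70.
Checked against all permutations: $646k is optimal.

Max total: $646k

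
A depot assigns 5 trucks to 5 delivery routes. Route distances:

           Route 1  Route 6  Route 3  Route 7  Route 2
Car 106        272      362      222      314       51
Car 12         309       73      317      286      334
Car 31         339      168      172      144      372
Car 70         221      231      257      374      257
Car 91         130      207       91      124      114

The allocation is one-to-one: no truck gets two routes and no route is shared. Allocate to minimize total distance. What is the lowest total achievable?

Min total: 580 km

Optimal: Car 106→Route 2 (51 km), Car 12→Route 6 (73 km), Car 31→Route 7 (144 km), Car 70→Route 1 (221 km), Car 91→Route 3 (91 km) — total 51+73+144+221+91 = 580 km.
Column-greedy (each route in turn goes to its cheapest remaining truck) gives 946 km, worse by 366.
Swapping Car 12↔Car 70 (Car 12→Route 1 309 km, Car 70→Route 6 231 km) adds 246.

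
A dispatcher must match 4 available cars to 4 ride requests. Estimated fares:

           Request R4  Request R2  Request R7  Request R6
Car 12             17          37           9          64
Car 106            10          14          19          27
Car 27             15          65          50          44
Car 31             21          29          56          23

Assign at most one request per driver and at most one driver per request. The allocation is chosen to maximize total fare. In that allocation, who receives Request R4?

Car 106 receives Request R4.

Optimal: Car 12→Request R6 ($64), Car 106→Request R4 ($10), Car 27→Request R2 ($65), Car 31→Request R7 ($56) — total 64+10+65+56 = $195.
Column-greedy (each request in turn goes to its best remaining driver) gives $169, worse by 26.
Swapping Car 31↔Car 106 (Car 31→Request R4 $21, Car 106→Request R7 $19) loses 26.
Car 106's own top request is Request R6 ($27), but forcing Car 106→Request R6 and reassigning the rest optimally gives only $165 — worse by 30.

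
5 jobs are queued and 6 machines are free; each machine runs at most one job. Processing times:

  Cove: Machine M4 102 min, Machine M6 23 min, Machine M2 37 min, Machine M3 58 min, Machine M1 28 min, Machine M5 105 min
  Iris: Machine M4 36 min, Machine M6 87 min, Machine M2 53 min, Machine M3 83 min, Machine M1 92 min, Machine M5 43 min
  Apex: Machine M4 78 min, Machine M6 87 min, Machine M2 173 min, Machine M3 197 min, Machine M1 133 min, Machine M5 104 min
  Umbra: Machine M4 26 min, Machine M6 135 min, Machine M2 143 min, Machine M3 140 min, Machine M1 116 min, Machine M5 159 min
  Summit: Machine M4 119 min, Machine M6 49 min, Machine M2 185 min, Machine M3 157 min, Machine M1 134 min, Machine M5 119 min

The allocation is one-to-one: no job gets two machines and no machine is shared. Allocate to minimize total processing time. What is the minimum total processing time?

This is the linear assignment problem.
Optimal: Cove→Machine M1 (28 min), Iris→Machine M2 (53 min), Apex→Machine M5 (104 min), Umbra→Machine M4 (26 min), Summit→Machine M6 (49 min) — total 28+53+104+26+49 = 260 min.
Column-greedy (each machine in turn goes to its cheapest remaining job) gives 392 min, worse by 132.
Every other assignment is strictly worse.

Min total: 260 min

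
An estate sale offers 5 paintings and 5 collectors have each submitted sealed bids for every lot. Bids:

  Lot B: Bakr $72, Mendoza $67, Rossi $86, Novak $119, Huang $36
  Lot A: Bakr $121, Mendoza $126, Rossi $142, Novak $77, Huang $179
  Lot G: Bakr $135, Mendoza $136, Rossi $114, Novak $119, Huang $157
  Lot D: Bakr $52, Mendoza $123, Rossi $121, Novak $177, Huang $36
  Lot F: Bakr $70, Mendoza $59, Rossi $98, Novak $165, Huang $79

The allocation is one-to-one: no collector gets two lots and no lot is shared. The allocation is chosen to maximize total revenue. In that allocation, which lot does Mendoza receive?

Mendoza receives Lot D.

Optimal: Bakr→Lot G ($135), Mendoza→Lot D ($123), Rossi→Lot B ($86), Novak→Lot F ($165), Huang→Lot A ($179) — total 135+123+86+165+179 = $688.
Max-entry greedy (repeatedly take the single best remaining cell) gives $662, worse by 26.
Mendoza's own top lot is Lot G ($136), but forcing Mendoza→Lot G and reassigning the rest optimally gives only $673 — worse by 15.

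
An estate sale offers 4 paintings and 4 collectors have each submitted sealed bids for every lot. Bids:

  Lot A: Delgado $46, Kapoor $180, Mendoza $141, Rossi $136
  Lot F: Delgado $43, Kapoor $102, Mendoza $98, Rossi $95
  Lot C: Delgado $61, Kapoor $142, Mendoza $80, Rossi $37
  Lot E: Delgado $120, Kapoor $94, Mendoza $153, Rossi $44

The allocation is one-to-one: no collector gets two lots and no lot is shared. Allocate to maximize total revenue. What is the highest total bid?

Optimal: Delgado→Lot E ($120), Kapoor→Lot C ($142), Mendoza→Lot A ($141), Rossi→Lot F ($95) — total 120+142+141+95 = $498.
Max-entry greedy (repeatedly take the single best remaining cell) gives $489, worse by 9.

Maximum total: $498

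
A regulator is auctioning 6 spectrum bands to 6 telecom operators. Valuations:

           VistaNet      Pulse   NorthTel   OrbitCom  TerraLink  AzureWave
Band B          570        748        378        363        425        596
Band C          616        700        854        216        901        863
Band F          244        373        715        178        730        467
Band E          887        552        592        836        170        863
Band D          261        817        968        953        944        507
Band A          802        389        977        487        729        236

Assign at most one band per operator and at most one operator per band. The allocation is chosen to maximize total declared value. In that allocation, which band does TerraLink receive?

TerraLink receives Band F.

This is a one-to-one assignment (maximum-weight bipartite matching).
Optimal: VistaNet→Band E ($887M), Pulse→Band B ($748M), NorthTel→Band A ($977M), OrbitCom→Band D ($953M), TerraLink→Band F ($730M), AzureWave→Band C ($863M) — total 887+748+977+953+730+863 = $5158M.
Row-greedy (each operator in turn takes its best remaining band) gives $4412M, worse by 746.
Swapping VistaNet↔TerraLink (VistaNet→Band F $244M, TerraLink→Band E $170M) loses 1203.
TerraLink's own top band is Band D ($944M), but forcing TerraLink→Band D and reassigning the rest optimally gives only $4908M — worse by 250.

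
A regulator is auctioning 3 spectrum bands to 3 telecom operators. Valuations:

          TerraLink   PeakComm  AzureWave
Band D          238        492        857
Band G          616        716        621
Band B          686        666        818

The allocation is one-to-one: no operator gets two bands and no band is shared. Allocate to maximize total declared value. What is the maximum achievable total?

Max total: $2259M

Optimal: TerraLink→Band B ($686M), PeakComm→Band G ($716M), AzureWave→Band D ($857M) — total 686+716+857 = $2259M.
No other one-to-one assignment exceeds $2259M.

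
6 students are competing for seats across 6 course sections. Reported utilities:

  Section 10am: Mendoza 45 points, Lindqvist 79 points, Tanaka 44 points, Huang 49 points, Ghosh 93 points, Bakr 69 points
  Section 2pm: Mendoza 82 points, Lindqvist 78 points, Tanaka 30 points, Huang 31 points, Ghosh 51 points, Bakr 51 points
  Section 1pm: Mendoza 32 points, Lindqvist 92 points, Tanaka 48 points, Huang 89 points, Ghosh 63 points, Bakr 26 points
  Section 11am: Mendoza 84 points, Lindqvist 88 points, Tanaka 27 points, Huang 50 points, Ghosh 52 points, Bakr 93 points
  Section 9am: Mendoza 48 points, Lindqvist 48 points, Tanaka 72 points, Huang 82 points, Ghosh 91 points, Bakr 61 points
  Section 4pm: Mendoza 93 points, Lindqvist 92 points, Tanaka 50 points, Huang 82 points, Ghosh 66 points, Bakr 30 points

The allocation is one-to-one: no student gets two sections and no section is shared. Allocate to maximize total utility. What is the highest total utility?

Maximum total: 521 points

Optimal: Mendoza→Section 2pm (82 points), Lindqvist→Section 4pm (92 points), Tanaka→Section 9am (72 points), Huang→Section 1pm (89 points), Ghosh→Section 10am (93 points), Bakr→Section 11am (93 points) — total 82+92+72+89+93+93 = 521 points.
Next-best assignment: Mendoza→Section 4pm, Lindqvist→Section 2pm, Tanaka→Section 9am, Huang→Section 1pm, Ghosh→Section 10am, Bakr→Section 11am = 518 points.
Every other assignment is strictly worse.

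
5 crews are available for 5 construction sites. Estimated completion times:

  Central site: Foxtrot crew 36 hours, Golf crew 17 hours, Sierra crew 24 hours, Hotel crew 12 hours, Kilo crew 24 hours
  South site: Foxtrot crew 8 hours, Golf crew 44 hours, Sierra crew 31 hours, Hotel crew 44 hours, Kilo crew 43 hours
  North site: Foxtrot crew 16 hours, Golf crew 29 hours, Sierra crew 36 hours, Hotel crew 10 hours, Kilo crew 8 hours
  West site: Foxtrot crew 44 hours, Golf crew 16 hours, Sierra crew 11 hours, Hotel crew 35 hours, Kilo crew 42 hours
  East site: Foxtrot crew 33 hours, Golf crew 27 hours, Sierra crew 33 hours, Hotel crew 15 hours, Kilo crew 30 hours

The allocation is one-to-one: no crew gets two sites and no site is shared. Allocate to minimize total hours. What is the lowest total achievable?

Minimum total: 59 hours

Optimal: Foxtrot crew→South site (8 hours), Golf crew→Central site (17 hours), Sierra crew→West site (11 hours), Hotel crew→East site (15 hours), Kilo crew→North site (8 hours) — total 8+17+11+15+8 = 59 hours.
Row-greedy (each crew in turn takes its cheapest remaining site) gives 88 hours, worse by 29.
Swapping Sierra crew↔Hotel crew (Sierra crew→East site 33 hours, Hotel crew→West site 35 hours) adds 42.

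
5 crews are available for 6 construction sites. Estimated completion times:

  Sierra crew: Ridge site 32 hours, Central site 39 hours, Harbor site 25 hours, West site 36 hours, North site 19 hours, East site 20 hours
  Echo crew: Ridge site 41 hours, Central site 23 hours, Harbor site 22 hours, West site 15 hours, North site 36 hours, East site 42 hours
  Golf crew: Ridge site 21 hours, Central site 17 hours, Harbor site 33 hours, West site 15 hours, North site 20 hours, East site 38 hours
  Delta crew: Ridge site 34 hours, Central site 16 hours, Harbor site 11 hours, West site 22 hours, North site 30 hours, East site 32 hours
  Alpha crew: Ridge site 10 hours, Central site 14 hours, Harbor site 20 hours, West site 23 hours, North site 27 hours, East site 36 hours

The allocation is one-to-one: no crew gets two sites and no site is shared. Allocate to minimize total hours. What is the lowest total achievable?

Treat this as an assignment problem: match each crew to one site.
Optimal: Sierra crew→North site (19 hours), Echo crew→West site (15 hours), Golf crew→Central site (17 hours), Delta crew→Harbor site (11 hours), Alpha crew→Ridge site (10 hours) — total 19+15+17+11+10 = 72 hours.
Column-greedy (each site in turn goes to its cheapest remaining crew) gives 82 hours, worse by 10.
Next-best assignment: Sierra crew→East site, Echo crew→West site, Golf crew→Central site, Delta crew→Harbor site, Alpha crew→Ridge site = 73 hours.
Swapping Delta crew↔Echo crew (Delta crew→West site 22 hours, Echo crew→Harbor site 22 hours) adds 18.

Minimum total: 72 hours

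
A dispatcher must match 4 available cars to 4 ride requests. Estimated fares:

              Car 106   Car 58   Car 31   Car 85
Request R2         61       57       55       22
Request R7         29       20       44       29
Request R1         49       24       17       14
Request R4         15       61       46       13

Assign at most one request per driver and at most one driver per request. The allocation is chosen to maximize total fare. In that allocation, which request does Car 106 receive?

Car 106 receives Request R1.

Optimal: Car 106→Request R1 ($49), Car 58→Request R4 ($61), Car 31→Request R2 ($55), Car 85→Request R7 ($29) — total 49+61+55+29 = $194.
Max-entry greedy (repeatedly take the single best remaining cell) gives $180, worse by 14.
Every other assignment is strictly worse.
Car 106's own top request is Request R2 ($61), but forcing Car 106→Request R2 and reassigning the rest optimally gives only $180 — worse by 14.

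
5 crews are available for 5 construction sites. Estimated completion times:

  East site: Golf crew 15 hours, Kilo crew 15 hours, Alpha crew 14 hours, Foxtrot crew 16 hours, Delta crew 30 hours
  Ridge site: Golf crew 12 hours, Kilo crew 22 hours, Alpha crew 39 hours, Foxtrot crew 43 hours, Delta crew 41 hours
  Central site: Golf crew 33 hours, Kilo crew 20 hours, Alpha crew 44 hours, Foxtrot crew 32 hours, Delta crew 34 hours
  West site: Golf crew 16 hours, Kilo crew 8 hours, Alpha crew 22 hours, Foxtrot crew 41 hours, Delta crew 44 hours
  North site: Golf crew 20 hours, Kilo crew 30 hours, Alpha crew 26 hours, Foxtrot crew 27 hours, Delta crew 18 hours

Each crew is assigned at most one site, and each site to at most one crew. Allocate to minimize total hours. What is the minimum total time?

Optimal: Golf crew→Ridge site (12 hours), Kilo crew→West site (8 hours), Alpha crew→East site (14 hours), Foxtrot crew→Central site (32 hours), Delta crew→North site (18 hours) — total 12+8+14+32+18 = 84 hours.
Row-greedy (each crew in turn takes its cheapest remaining site) gives 95 hours, worse by 11.
Next-best assignment: Golf crew→Ridge site, Kilo crew→Central site, Alpha crew→West site, Foxtrot crew→East site, Delta crew→North site = 88 hours.
Swapping Delta crew↔Alpha crew (Delta crew→East site 30 hours, Alpha crew→North site 26 hours) adds 24.
Checked against all permutations: 84 hours is optimal.

Minimum total: 84 hours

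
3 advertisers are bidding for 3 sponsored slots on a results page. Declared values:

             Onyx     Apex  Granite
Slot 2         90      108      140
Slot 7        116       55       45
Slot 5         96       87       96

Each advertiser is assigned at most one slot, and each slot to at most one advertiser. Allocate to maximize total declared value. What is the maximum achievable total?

This is the linear assignment problem.
Optimal: Onyx→Slot 7 ($116), Apex→Slot 5 ($87), Granite→Slot 2 ($140) — total 116+87+140 = $343.
Row-greedy (each advertiser in turn takes its best remaining slot) gives $320, worse by 23.
Next-best assignment: Onyx→Slot 7, Apex→Slot 2, Granite→Slot 5 = $320.

Max total: $343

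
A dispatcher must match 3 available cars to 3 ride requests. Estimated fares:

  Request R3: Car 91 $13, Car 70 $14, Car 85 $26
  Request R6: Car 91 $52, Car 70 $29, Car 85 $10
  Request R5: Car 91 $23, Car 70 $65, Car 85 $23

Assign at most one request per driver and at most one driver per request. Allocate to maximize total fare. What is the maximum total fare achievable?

Max total: $143

This is the linear assignment problem.
Optimal: Car 91→Request R6 ($52), Car 70→Request R5 ($65), Car 85→Request R3 ($26) — total 52+65+26 = $143.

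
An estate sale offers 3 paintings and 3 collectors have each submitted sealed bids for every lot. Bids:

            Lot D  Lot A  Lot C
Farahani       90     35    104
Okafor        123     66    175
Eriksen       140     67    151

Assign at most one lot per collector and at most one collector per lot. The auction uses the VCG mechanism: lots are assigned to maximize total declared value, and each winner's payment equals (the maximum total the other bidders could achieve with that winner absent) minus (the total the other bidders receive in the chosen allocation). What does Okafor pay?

Okafor pays $69.

Efficient allocation: Farahani→Lot A ($35), Okafor→Lot C ($175), Eriksen→Lot D ($140); total welfare W = $350.
Okafor receives Lot C at value $175, so the others get W − 175 = $175.
Without Okafor: best allocation of the remaining 2 bidders over all 3 lots is Farahani→Lot C ($104), Eriksen→Lot D ($140), total $244.
VCG payment = (others' best without Okafor) − (others' welfare with Okafor) = 244 − 175 = $69.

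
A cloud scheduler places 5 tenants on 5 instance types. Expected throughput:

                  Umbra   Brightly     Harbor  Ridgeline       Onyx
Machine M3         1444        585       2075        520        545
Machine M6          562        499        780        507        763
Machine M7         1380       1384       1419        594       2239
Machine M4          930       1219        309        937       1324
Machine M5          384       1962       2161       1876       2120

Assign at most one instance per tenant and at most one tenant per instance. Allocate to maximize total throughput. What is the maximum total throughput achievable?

Optimal: Umbra→Machine M6 (562 ops/s), Brightly→Machine M4 (1219 ops/s), Harbor→Machine M3 (2075 ops/s), Ridgeline→Machine M5 (1876 ops/s), Onyx→Machine M7 (2239 ops/s) — total 562+1219+2075+1876+2239 = 7971 ops/s.
Column-greedy (each instance in turn goes to its best remaining tenant) gives 5543 ops/s, worse by 2428.
Next-best assignment: Umbra→Machine M6, Brightly→Machine M5, Harbor→Machine M3, Ridgeline→Machine M4, Onyx→Machine M7 = 7775 ops/s.
Every other assignment is strictly worse.

Max total: 7971 ops/s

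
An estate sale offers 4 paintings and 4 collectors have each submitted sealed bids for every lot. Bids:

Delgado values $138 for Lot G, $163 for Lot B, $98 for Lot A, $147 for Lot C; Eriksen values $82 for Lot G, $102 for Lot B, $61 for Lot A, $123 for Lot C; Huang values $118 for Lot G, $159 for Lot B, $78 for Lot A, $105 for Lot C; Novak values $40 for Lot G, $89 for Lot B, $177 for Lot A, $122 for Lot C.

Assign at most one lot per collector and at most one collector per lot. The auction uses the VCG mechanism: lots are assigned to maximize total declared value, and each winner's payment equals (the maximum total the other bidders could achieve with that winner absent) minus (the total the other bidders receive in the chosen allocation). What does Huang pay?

Huang pays $25.

Efficient allocation: Delgado→Lot G ($138), Eriksen→Lot C ($123), Huang→Lot B ($159), Novak→Lot A ($177); total welfare W = $597.
Huang receives Lot B at value $159, so the others get W − 159 = $438.
Without Huang: best allocation of the remaining 3 bidders over all 4 lots is Delgado→Lot B ($163), Eriksen→Lot C ($123), Novak→Lot A ($177), total $463.
VCG payment = (others' best without Huang) − (others' welfare with Huang) = 463 − 438 = $25.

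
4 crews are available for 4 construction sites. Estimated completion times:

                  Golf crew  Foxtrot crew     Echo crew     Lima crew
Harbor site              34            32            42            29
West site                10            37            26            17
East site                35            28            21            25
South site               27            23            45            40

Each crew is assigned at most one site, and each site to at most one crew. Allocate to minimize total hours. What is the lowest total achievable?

Minimum total: 83 hours

Optimal: Golf crew→West site (10 hours), Foxtrot crew→South site (23 hours), Echo crew→East site (21 hours), Lima crew→Harbor site (29 hours) — total 10+23+21+29 = 83 hours.
Swapping Echo crew↔Golf crew (Echo crew→West site 26 hours, Golf crew→East site 35 hours) adds 30.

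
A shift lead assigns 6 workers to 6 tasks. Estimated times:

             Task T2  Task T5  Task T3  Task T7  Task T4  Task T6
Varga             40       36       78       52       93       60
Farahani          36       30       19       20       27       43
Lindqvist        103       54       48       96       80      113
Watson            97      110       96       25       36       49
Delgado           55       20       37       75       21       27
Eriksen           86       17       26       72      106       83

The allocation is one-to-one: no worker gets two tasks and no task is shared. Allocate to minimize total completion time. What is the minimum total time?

Minimum total: 184 min

Optimal: Varga→Task T2 (40 min), Farahani→Task T4 (27 min), Lindqvist→Task T3 (48 min), Watson→Task T7 (25 min), Delgado→Task T6 (27 min), Eriksen→Task T5 (17 min) — total 40+27+48+25+27+17 = 184 min.
Row-greedy (each worker in turn takes its cheapest remaining task) gives 273 min, worse by 89.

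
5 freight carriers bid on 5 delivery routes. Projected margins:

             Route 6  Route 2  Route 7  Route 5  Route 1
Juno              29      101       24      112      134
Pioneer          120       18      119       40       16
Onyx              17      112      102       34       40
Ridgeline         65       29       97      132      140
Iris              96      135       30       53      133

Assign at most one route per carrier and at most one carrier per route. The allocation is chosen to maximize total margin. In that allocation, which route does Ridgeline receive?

Optimal: Juno→Route 1 ($134k), Pioneer→Route 6 ($120k), Onyx→Route 7 ($102k), Ridgeline→Route 5 ($132k), Iris→Route 2 ($135k) — total 134+120+102+132+135 = $623k.
Row-greedy (each carrier in turn takes its best remaining route) gives $528k, worse by 95.
Checked against all permutations: $623k is optimal.
Ridgeline's own top route is Route 1 ($140k), but forcing Ridgeline→Route 1 and reassigning the rest optimally gives only $609k — worse by 14.

Ridgeline receives Route 5.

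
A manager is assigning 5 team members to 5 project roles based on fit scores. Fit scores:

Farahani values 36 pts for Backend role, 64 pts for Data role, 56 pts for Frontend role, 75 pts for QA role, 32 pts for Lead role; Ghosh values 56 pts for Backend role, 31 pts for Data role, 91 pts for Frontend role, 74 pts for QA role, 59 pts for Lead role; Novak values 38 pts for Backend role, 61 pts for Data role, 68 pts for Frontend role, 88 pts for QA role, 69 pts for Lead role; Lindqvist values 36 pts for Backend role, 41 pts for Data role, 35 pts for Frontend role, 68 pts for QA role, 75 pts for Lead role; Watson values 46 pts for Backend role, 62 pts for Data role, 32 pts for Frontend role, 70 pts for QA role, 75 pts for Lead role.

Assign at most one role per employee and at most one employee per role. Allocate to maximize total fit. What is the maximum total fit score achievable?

This is the linear assignment problem.
Optimal: Farahani→Data role (64 pts), Ghosh→Frontend role (91 pts), Novak→QA role (88 pts), Lindqvist→Lead role (75 pts), Watson→Backend role (46 pts) — total 64+91+88+75+46 = 364 pts.

Maximum total: 364 pts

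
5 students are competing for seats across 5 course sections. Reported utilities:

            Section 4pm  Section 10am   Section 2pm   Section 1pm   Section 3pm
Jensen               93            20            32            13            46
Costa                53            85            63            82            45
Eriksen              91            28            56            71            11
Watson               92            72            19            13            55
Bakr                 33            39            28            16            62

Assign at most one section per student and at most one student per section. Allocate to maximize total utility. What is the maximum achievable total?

This is the linear assignment problem.
Optimal: Jensen→Section 4pm (93 points), Costa→Section 1pm (82 points), Eriksen→Section 2pm (56 points), Watson→Section 10am (72 points), Bakr→Section 3pm (62 points) — total 93+82+56+72+62 = 365 points.
Row-greedy (each student in turn takes its best remaining section) gives 332 points, worse by 33.
Next-best assignment: Jensen→Section 4pm, Costa→Section 2pm, Eriksen→Section 1pm, Watson→Section 10am, Bakr→Section 3pm = 361 points.
Swapping Bakr↔Jensen (Bakr→Section 4pm 33 points, Jensen→Section 3pm 46 points) loses 76.

Max total: 365 points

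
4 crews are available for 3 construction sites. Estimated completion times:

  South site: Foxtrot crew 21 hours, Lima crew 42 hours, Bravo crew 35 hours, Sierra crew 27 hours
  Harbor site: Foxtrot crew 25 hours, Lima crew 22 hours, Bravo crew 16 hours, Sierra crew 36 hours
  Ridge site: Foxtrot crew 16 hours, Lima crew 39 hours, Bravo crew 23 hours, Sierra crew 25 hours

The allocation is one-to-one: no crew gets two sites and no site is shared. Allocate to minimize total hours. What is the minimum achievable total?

Minimum total: 59 hours

Optimal: Sierra crew→South site (27 hours), Bravo crew→Harbor site (16 hours), Foxtrot crew→Ridge site (16 hours) — total 27+16+16 = 59 hours.
Row-greedy (each crew in turn takes its cheapest remaining site) gives 73 hours, worse by 14.
No other one-to-one assignment undercuts 59 hours.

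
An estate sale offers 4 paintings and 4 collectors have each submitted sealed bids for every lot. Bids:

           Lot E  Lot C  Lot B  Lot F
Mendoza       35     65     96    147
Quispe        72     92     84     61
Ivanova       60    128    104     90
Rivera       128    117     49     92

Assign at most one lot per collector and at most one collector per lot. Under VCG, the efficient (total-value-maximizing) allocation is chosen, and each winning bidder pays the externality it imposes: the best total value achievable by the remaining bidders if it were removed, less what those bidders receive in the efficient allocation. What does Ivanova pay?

Ivanova pays $8.

Efficient allocation: Mendoza→Lot F ($147), Quispe→Lot B ($84), Ivanova→Lot C ($128), Rivera→Lot E ($128); total welfare W = $487.
Ivanova receives Lot C at value $128, so the others get W − 128 = $359.
Without Ivanova: best allocation of the remaining 3 bidders over all 4 lots is Mendoza→Lot F ($147), Quispe→Lot C ($92), Rivera→Lot E ($128), total $367.
VCG payment = (others' best without Ivanova) − (others' welfare with Ivanova) = 367 − 359 = $8.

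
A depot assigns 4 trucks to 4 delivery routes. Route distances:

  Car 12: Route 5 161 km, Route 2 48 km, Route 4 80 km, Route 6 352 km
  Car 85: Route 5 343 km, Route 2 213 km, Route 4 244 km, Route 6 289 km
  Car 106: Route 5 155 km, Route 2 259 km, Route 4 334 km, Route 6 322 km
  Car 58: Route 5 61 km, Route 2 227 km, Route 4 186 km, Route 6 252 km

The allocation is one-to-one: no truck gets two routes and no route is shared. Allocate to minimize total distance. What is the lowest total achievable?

Treat this as an assignment problem: match each truck to one route.
Optimal: Car 12→Route 2 (48 km), Car 85→Route 4 (244 km), Car 106→Route 6 (322 km), Car 58→Route 5 (61 km) — total 48+244+322+61 = 675 km.
Row-greedy (each truck in turn takes its cheapest remaining route) gives 699 km, worse by 24.

Minimum total: 675 km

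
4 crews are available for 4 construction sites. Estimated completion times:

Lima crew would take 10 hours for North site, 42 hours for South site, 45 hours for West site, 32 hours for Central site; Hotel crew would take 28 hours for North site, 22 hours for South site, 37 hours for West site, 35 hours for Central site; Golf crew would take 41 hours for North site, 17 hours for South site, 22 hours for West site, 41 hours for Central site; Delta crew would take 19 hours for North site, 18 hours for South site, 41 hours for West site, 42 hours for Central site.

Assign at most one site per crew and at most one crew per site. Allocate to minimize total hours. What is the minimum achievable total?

Optimal: Lima crew→North site (10 hours), Hotel crew→Central site (35 hours), Golf crew→West site (22 hours), Delta crew→South site (18 hours) — total 10+35+22+18 = 85 hours.
Min-entry greedy (repeatedly take the single cheapest remaining cell) gives 103 hours, worse by 18.
Next-best assignment: Lima crew→Central site, Hotel crew→South site, Golf crew→West site, Delta crew→North site = 95 hours.
Swapping Delta crew↔Hotel crew (Delta crew→Central site 42 hours, Hotel crew→South site 22 hours) adds 11.

Min total: 85 hours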